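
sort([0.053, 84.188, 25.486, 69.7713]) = [0.053, 25.486, 69.7713, 84.188]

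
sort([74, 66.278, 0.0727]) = [0.0727, 66.278, 74]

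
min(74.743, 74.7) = 74.7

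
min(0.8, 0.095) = 0.095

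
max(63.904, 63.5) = 63.904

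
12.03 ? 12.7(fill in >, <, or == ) <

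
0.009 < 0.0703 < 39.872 True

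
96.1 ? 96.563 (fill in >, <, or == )<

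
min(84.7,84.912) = 84.7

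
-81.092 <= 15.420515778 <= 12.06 False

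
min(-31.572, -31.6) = -31.6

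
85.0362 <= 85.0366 True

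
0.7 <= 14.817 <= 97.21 True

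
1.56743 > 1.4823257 True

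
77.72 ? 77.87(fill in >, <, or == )<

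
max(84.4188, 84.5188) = 84.5188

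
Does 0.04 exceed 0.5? No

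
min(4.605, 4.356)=4.356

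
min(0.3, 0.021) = 0.021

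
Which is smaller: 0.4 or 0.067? 0.067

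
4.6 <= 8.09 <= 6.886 False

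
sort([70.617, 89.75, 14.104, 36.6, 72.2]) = [14.104, 36.6, 70.617, 72.2, 89.75]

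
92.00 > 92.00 False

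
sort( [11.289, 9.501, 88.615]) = [9.501, 11.289, 88.615]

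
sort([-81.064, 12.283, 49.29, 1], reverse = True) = [49.29, 12.283, 1, -81.064]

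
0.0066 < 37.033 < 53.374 True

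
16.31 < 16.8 True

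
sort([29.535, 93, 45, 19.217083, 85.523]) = [19.217083, 29.535, 45, 85.523, 93]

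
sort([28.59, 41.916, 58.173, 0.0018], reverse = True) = [58.173, 41.916, 28.59, 0.0018]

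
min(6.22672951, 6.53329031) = 6.22672951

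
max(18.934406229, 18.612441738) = 18.934406229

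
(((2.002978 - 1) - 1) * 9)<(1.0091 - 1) False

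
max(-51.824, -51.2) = -51.2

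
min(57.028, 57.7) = 57.028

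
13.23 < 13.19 False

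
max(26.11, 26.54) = 26.54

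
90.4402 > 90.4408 False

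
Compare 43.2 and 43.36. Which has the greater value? 43.36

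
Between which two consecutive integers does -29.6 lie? -30 and -29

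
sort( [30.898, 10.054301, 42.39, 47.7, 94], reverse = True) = [94, 47.7, 42.39, 30.898, 10.054301]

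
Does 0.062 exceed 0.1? No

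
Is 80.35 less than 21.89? No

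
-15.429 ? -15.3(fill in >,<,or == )<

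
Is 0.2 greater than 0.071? Yes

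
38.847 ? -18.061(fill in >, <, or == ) >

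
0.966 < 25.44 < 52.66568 True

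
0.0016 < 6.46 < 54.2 True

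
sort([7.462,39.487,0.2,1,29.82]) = [0.2,1,7.462,29.82,39.487]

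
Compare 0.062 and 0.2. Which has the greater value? 0.2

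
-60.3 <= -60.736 False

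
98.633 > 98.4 True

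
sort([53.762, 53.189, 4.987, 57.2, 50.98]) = [4.987, 50.98, 53.189, 53.762, 57.2]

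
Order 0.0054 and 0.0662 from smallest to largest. 0.0054, 0.0662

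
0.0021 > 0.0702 False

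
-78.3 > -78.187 False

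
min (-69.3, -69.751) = -69.751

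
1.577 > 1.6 False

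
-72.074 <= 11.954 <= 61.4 True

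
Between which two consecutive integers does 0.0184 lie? 0 and 1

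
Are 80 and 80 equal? Yes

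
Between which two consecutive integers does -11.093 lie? -12 and -11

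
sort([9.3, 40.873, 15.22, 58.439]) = [9.3, 15.22, 40.873, 58.439]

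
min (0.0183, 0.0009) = 0.0009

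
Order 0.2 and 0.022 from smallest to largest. 0.022, 0.2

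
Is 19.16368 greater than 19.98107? No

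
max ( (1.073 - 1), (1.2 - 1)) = 0.2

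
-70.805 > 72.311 False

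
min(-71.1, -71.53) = -71.53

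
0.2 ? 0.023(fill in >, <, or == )>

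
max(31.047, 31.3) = 31.3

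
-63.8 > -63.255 False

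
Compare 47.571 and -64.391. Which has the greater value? 47.571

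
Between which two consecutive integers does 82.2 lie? 82 and 83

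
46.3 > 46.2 True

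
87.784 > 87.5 True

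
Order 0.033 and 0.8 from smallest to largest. 0.033,0.8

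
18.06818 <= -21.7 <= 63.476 False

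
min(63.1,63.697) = 63.1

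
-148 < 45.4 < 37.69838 False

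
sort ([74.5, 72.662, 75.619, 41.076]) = [41.076, 72.662, 74.5, 75.619]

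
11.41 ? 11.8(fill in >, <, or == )<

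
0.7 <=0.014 False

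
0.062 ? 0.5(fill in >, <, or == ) <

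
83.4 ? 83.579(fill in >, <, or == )<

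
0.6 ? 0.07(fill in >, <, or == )>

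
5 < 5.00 False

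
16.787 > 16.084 True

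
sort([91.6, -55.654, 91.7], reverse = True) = [91.7, 91.6, -55.654]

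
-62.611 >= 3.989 False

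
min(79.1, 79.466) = 79.1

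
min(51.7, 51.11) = 51.11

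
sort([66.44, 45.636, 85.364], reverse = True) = [85.364, 66.44, 45.636]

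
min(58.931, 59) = 58.931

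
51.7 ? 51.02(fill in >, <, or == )>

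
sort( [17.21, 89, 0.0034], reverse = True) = [89, 17.21, 0.0034]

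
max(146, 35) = 146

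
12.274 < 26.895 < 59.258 True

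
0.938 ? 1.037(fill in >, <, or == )<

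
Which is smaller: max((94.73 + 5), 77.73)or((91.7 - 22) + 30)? ((91.7 - 22) + 30)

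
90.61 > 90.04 True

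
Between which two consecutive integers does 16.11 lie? 16 and 17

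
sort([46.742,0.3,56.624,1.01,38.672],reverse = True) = [56.624,46.742,38.672,1.01,0.3]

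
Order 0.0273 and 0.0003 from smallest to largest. 0.0003, 0.0273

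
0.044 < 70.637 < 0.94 False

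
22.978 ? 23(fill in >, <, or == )<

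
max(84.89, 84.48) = 84.89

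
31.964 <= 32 True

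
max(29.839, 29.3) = 29.839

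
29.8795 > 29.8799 False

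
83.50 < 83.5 False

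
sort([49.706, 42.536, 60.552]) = [42.536, 49.706, 60.552]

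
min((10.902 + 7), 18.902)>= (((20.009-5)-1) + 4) False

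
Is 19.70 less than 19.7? No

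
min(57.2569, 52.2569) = 52.2569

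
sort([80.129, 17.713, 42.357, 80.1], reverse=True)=[80.129, 80.1, 42.357, 17.713]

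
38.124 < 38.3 True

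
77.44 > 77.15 True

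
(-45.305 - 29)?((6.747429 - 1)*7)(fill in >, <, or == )<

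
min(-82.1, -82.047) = -82.1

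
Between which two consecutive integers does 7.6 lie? 7 and 8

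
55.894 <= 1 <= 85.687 False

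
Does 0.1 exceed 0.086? Yes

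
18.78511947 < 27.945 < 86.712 True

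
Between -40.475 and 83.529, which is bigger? 83.529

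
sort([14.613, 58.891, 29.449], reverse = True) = [58.891, 29.449, 14.613]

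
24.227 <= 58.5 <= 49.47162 False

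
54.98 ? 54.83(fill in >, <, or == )>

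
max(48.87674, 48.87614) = 48.87674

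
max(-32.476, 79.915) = 79.915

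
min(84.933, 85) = 84.933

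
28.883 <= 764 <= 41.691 False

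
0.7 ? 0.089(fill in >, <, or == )>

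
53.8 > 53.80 False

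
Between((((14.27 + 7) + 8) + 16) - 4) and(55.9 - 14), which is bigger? (55.9 - 14)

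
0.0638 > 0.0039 True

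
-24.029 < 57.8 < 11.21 False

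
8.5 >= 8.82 False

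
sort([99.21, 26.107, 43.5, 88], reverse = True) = [99.21, 88, 43.5, 26.107]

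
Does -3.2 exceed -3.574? Yes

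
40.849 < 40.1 False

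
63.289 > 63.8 False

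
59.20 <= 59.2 True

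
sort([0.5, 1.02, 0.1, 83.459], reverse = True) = [83.459, 1.02, 0.5, 0.1]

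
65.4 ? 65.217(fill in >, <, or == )>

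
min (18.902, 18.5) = 18.5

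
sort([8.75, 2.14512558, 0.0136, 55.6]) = [0.0136, 2.14512558, 8.75, 55.6]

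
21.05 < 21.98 True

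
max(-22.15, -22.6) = -22.15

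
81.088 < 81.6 True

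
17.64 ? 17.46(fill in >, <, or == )>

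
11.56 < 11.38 False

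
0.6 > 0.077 True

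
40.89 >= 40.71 True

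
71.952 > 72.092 False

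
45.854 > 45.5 True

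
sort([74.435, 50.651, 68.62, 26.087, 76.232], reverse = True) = [76.232, 74.435, 68.62, 50.651, 26.087]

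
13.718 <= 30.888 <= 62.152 True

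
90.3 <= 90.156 False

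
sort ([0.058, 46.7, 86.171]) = [0.058, 46.7, 86.171]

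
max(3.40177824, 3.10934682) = 3.40177824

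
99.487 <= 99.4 False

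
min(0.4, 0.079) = 0.079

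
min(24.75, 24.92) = 24.75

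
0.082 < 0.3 True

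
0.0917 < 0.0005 False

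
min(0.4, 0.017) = 0.017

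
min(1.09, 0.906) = 0.906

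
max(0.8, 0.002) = 0.8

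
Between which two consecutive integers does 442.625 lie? 442 and 443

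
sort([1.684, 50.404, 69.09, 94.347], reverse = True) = [94.347, 69.09, 50.404, 1.684]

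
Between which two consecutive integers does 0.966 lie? 0 and 1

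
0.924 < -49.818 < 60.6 False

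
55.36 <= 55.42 True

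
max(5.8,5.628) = 5.8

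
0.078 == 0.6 False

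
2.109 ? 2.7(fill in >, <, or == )<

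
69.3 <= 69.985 True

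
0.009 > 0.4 False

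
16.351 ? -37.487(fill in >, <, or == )>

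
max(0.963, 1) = 1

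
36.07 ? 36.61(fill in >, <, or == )<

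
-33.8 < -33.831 False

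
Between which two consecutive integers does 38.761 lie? 38 and 39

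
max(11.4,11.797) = 11.797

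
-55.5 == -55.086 False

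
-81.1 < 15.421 True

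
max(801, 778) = 801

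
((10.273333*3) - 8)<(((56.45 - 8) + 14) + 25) True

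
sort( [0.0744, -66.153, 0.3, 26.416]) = [-66.153, 0.0744, 0.3, 26.416]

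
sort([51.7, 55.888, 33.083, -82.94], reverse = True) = [55.888, 51.7, 33.083, -82.94]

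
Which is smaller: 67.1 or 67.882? 67.1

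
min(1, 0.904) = 0.904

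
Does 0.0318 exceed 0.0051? Yes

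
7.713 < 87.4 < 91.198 True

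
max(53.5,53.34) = 53.5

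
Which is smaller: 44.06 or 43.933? 43.933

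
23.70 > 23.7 False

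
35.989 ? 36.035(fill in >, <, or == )<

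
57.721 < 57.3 False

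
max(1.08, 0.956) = 1.08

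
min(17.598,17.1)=17.1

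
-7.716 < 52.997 True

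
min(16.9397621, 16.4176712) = 16.4176712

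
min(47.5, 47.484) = 47.484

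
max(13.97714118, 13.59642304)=13.97714118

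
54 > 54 False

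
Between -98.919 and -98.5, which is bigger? -98.5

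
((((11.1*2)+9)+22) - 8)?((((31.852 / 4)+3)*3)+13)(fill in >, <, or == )<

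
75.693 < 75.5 False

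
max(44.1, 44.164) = 44.164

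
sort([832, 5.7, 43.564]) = [5.7, 43.564, 832]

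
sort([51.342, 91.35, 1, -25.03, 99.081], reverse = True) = [99.081, 91.35, 51.342, 1, -25.03]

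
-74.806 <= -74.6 True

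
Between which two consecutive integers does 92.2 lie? 92 and 93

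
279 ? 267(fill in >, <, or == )>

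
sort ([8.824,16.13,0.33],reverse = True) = [16.13,8.824,0.33]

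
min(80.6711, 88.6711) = 80.6711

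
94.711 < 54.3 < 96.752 False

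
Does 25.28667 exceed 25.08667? Yes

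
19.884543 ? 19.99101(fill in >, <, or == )<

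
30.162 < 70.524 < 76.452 True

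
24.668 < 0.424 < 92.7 False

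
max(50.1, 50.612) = 50.612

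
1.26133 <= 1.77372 True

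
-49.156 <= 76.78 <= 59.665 False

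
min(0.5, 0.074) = 0.074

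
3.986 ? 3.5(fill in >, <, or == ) >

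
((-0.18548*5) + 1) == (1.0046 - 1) False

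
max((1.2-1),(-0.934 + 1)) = 0.2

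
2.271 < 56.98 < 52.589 False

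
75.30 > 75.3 False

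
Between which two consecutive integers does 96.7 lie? 96 and 97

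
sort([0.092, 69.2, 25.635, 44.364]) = [0.092, 25.635, 44.364, 69.2]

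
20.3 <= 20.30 True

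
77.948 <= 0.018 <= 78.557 False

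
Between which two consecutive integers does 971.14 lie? 971 and 972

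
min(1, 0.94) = 0.94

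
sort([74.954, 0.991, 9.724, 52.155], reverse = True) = [74.954, 52.155, 9.724, 0.991]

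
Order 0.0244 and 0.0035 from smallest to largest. 0.0035, 0.0244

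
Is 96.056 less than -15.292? No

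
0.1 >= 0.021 True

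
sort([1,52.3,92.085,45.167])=[1,45.167,52.3,92.085]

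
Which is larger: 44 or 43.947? 44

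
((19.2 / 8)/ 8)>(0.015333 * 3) True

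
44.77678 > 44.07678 True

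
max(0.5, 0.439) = 0.5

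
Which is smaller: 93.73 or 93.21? 93.21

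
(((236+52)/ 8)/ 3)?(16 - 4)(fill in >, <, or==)==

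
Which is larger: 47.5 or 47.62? 47.62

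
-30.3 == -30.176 False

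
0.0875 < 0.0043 False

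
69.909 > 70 False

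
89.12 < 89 False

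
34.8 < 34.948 True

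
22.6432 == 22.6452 False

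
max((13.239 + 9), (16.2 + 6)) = 22.239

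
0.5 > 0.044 True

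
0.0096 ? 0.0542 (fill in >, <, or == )<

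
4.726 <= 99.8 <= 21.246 False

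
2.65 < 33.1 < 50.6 True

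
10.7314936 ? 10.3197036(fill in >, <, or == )>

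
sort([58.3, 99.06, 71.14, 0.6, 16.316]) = [0.6, 16.316, 58.3, 71.14, 99.06]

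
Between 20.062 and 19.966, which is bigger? 20.062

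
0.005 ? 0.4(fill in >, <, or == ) <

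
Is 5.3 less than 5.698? Yes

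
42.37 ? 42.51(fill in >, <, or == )<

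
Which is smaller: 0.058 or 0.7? 0.058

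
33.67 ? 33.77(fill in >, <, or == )<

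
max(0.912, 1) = 1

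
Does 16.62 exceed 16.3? Yes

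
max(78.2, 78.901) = 78.901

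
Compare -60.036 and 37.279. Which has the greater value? 37.279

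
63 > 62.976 True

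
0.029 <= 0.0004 False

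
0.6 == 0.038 False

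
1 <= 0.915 False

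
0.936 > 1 False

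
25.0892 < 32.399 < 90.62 True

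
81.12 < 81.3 True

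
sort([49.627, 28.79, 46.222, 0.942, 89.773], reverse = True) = [89.773, 49.627, 46.222, 28.79, 0.942]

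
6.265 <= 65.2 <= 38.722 False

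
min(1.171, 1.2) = 1.171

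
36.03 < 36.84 True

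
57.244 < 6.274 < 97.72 False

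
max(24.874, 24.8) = 24.874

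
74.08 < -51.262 False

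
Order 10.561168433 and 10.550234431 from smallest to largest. 10.550234431, 10.561168433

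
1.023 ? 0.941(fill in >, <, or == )>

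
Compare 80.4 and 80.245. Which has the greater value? 80.4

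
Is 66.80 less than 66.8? No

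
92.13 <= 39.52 False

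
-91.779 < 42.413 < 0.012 False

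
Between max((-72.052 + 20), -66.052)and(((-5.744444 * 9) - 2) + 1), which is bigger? max((-72.052 + 20), -66.052)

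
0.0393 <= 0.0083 False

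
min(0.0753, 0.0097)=0.0097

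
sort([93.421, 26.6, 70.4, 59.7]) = [26.6, 59.7, 70.4, 93.421]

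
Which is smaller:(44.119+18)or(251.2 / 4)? (44.119+18)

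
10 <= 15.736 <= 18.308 True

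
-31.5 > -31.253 False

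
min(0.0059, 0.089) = 0.0059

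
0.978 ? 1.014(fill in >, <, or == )<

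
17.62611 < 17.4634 False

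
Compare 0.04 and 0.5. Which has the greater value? 0.5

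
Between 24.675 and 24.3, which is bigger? 24.675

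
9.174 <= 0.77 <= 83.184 False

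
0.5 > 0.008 True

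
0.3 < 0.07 False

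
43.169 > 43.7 False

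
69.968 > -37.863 True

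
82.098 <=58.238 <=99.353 False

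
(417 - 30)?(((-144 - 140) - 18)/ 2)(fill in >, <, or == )>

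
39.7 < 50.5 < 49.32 False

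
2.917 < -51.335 False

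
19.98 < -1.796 False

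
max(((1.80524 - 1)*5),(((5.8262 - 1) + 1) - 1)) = 4.8262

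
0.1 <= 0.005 False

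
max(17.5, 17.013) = 17.5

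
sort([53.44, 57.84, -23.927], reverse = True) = [57.84, 53.44, -23.927]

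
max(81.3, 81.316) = 81.316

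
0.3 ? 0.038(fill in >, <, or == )>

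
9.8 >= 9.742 True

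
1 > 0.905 True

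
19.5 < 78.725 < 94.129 True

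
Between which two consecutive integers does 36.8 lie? 36 and 37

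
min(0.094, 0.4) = 0.094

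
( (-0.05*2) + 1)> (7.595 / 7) False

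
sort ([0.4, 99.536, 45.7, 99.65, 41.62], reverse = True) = [99.65, 99.536, 45.7, 41.62, 0.4]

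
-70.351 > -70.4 True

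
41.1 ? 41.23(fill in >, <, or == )<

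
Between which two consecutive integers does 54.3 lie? 54 and 55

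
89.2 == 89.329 False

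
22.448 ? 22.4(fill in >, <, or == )>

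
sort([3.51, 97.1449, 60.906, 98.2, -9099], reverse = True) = [98.2, 97.1449, 60.906, 3.51, -9099]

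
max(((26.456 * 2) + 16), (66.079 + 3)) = 69.079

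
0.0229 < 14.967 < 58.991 True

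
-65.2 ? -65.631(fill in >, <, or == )>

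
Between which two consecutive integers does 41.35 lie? 41 and 42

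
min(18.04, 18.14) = 18.04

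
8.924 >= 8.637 True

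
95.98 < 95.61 False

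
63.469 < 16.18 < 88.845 False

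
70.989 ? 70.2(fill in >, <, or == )>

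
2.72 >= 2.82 False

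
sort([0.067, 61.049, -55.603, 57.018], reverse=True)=[61.049, 57.018, 0.067, -55.603]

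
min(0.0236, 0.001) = 0.001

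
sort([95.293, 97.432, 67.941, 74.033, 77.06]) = [67.941, 74.033, 77.06, 95.293, 97.432]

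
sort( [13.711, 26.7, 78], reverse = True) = [78, 26.7, 13.711]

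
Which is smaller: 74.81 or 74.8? 74.8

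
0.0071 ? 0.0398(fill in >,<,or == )<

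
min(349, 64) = 64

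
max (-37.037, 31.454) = 31.454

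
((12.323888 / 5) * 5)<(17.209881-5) False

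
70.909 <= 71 True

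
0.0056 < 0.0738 True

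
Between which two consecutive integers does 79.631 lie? 79 and 80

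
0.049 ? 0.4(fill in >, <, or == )<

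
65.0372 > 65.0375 False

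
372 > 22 True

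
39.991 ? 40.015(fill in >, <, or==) <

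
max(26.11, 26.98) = 26.98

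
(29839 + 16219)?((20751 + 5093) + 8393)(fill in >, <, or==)>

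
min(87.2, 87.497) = 87.2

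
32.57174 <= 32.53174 False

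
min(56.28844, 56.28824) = 56.28824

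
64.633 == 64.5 False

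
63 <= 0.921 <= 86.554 False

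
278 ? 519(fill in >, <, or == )<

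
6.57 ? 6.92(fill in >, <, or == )<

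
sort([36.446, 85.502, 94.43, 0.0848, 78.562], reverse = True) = [94.43, 85.502, 78.562, 36.446, 0.0848]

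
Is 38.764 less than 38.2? No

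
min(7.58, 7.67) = 7.58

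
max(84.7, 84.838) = 84.838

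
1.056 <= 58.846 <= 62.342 True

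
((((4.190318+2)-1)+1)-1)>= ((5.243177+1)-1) False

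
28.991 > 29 False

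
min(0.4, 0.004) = 0.004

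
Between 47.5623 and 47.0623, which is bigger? 47.5623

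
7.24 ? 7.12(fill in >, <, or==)>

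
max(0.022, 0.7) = 0.7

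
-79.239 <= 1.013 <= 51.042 True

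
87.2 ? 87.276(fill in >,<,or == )<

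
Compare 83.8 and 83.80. They are equal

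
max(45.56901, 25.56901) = 45.56901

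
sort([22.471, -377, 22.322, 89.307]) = [-377, 22.322, 22.471, 89.307]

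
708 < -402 False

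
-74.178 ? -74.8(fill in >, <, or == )>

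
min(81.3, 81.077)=81.077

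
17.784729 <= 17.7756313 False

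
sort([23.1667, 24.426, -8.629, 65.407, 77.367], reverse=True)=[77.367, 65.407, 24.426, 23.1667, -8.629]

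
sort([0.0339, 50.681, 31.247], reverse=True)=[50.681, 31.247, 0.0339]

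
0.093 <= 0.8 True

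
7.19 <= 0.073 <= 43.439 False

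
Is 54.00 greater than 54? No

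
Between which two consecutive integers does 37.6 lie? 37 and 38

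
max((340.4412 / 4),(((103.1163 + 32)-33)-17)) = 85.1163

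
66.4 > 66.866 False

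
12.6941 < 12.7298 True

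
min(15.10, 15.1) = 15.10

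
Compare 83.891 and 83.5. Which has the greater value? 83.891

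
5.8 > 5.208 True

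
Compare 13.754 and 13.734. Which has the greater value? 13.754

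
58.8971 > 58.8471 True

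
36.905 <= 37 True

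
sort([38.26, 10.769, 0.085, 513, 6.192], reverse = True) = [513, 38.26, 10.769, 6.192, 0.085]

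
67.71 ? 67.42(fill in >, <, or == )>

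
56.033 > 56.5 False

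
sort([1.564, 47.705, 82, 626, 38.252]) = [1.564, 38.252, 47.705, 82, 626]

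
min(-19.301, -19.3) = -19.301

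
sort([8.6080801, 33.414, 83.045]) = [8.6080801, 33.414, 83.045]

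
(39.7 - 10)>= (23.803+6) False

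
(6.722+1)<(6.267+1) False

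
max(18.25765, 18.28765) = 18.28765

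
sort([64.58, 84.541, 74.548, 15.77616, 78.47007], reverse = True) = [84.541, 78.47007, 74.548, 64.58, 15.77616]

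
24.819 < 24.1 False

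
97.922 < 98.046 True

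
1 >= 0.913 True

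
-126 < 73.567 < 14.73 False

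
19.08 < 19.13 True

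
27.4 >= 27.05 True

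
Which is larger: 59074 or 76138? 76138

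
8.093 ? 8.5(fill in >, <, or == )<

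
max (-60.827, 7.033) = 7.033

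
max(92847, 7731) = 92847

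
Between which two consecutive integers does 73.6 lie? 73 and 74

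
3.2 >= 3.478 False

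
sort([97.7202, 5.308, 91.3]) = [5.308, 91.3, 97.7202]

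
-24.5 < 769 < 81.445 False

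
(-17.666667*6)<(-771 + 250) False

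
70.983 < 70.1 False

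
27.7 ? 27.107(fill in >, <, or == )>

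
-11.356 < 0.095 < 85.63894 True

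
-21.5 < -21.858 False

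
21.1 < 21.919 True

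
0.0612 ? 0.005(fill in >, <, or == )>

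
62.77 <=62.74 False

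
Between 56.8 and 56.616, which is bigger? 56.8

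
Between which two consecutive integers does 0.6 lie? 0 and 1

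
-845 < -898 False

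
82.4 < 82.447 True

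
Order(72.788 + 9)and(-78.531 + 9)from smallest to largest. (-78.531 + 9), (72.788 + 9)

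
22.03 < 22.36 True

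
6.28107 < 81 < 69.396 False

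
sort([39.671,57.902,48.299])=[39.671,48.299,57.902]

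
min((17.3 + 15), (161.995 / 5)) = 32.3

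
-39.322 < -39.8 False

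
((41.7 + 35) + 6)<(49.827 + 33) True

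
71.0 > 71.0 False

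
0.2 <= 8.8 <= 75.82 True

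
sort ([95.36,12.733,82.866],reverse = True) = [95.36,82.866,12.733]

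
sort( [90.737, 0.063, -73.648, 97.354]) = [-73.648, 0.063, 90.737, 97.354]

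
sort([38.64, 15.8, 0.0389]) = [0.0389, 15.8, 38.64]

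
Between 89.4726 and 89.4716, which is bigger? 89.4726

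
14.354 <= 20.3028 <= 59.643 True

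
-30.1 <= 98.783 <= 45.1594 False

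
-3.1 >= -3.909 True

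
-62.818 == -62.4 False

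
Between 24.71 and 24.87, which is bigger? 24.87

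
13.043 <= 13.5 True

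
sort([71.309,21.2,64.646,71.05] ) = [21.2,64.646,71.05,71.309]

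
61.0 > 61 False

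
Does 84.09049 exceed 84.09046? Yes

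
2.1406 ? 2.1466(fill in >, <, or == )<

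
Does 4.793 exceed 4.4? Yes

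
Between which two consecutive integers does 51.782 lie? 51 and 52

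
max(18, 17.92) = 18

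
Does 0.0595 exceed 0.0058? Yes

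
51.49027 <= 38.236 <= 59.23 False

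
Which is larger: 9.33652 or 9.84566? 9.84566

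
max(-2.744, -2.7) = -2.7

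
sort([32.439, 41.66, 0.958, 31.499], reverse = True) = [41.66, 32.439, 31.499, 0.958]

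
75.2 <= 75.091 False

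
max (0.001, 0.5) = 0.5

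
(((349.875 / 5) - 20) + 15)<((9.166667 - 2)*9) False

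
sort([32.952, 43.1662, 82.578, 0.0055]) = [0.0055, 32.952, 43.1662, 82.578]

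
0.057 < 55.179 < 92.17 True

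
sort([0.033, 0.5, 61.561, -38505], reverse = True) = [61.561, 0.5, 0.033, -38505]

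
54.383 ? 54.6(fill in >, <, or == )<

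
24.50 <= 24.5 True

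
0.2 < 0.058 False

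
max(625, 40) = 625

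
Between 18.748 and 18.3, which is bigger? 18.748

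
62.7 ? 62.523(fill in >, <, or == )>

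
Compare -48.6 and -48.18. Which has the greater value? -48.18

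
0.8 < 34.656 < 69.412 True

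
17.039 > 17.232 False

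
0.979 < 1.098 True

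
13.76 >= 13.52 True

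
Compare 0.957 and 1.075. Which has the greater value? 1.075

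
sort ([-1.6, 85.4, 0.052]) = [-1.6, 0.052, 85.4]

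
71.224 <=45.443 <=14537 False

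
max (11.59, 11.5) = 11.59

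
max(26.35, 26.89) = 26.89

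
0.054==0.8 False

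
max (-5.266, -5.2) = -5.2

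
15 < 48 True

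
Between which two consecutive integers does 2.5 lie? 2 and 3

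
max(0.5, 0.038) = 0.5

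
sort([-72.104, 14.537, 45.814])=[-72.104, 14.537, 45.814]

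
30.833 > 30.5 True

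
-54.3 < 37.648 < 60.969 True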